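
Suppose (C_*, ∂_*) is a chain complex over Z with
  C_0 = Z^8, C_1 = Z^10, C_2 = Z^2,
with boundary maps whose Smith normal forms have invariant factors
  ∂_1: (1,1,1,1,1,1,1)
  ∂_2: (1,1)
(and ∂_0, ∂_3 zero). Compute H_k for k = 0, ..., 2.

H_0 ≅ Z,  H_1 ≅ Z,  H_2 = 0.

H_0: b_0 = 8 − 0 − 7 = 1; torsion from ∂_1 factors > 1: none. So H_0 ≅ Z.
H_1: b_1 = 10 − 7 − 2 = 1; torsion from ∂_2 factors > 1: none. So H_1 ≅ Z.
H_2: b_2 = 2 − 2 − 0 = 0; torsion from ∂_3 factors > 1: none. So H_2 ≅ 0.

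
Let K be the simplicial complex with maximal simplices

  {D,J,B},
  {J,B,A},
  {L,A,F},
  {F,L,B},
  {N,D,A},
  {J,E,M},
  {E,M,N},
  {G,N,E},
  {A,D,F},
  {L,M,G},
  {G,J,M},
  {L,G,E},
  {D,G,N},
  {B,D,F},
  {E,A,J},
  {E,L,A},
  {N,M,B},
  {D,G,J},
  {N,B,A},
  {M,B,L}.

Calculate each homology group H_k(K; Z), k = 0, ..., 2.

H_0 ≅ Z,  H_1 ≅ Z ⊕ Z/2,  H_2 = 0.

Take the total order A < B < D < E < F < G < J < L < M < N on the vertex set. Then K (dimension 2) consists of the simplices:

  0-simplices (10): A, B, D, E, F, G, J, L, M, N
  1-simplices (30): AB, AD, AE, AF, AJ, AL, AN, BD, BF, BJ, BL, BM, BN, DF, DG, DJ, DN, EG, EJ, EL, EM, EN, FL, GJ, GL, GM, GN, JM, LM, MN
  2-simplices (20): ABJ, ABN, ADF, ADN, AEJ, AEL, AFL, BDF, BDJ, BFL, BLM, BMN, DGJ, DGN, EGL, EGN, EJM, EMN, GJM, GLM

Hence C_0 ≅ Z^10, C_1 ≅ Z^30, C_2 ≅ Z^20.

The boundary map ∂_1: C_1 → C_0 sends each edge [p,q] (with p < q) to q − p. For instance
  ∂BD = D − B.
The 10×30 boundary matrix has rank 9 and Smith normal form diag(1,1,1,1,1,1,1,1,1).

The boundary map ∂_2: C_2 → C_1 sends each 2-simplex [p,q,r] to [q,r] − [p,r] + [p,q]. For instance
  ∂AFL = FL − AL + AF,
  ∂GJM = JM − GM + GJ.
As a 30×20 matrix over Z this has rank 20, with invariant factors (1,1,1,1,1,1,1,1,1,1,1,1,1,1,1,1,1,1,1,2).

Now H_k = ker ∂_k / im ∂_{k+1}, so:

  H_0: rank C_0 − rank ∂_1 = 10 − 9 = 1, and the invariant factors of ∂_1 are all 1, so H_0 = Z.
  H_1: rank ker ∂_1 − rank ∂_2 = (30 − 9) − 20 = 1, and ∂_2 has invariant factor 2 > 1, so H_1 = Z ⊕ Z/2.
  H_2: rank ker ∂_2 − rank ∂_3 = (20 − 20) − 0 = 0, and there is no ∂_3, so H_2 = 0.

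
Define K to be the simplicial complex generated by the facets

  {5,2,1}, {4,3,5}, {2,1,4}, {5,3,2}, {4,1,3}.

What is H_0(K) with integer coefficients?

H_0 = Z.

We work with the vertex ordering 1 < 2 < 3 < 4 < 5. The simplices of K, each written with vertices in increasing order, are:

  0-simplices (5): [1], [2], [3], [4], [5]
  1-simplices (10): [1,2], [1,3], [1,4], [1,5], [2,3], [2,4], [2,5], [3,4], [3,5], [4,5]
  2-simplices (5): [1,2,4], [1,2,5], [1,3,4], [2,3,5], [3,4,5]

Hence C_0 ≅ Z^5, C_1 ≅ Z^10, C_2 ≅ Z^5.

∂_1: C_1 → C_0 sends each edge [p,q] (with p < q) to q − p. For instance
  ∂[1,2] = [2] − [1].
This gives a 5×10 integer matrix of rank 4; reducing to Smith normal form yields diagonal entries (1,1,1,1).

Boundary ∂_2: C_2 → C_1 maps a triangle to the signed sum of its edges. For instance
  ∂[1,2,4] = [2,4] − [1,4] + [1,2],
  ∂[1,3,4] = [3,4] − [1,4] + [1,3].
The resulting 10×5 matrix has rank 5, and its Smith normal form has invariant factors (1,1,1,1,1).

Reading off H_k = ker ∂_k / im ∂_{k+1}:

  H_0: rank C_0 − rank ∂_1 = 5 − 4 = 1, and the invariant factors of ∂_1 are all 1, so H_0 ≅ Z.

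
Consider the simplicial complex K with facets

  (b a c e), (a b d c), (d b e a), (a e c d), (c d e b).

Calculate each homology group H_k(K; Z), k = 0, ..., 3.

Order the vertices as a < b < c < d < e. Listing each simplex with vertices in this order, K has dimension 3 with simplices:

  0-simplices (5): a, b, c, d, e
  1-simplices (10): ab, ac, ad, ae, bc, bd, be, cd, ce, de
  2-simplices (10): abc, abd, abe, acd, ace, ade, bcd, bce, bde, cde
  3-simplices (5): abcd, abce, abde, acde, bcde

so the chain groups are C_0 ≅ Z^5, C_1 ≅ Z^10, C_2 ≅ Z^10, C_3 ≅ Z^5.

∂_1: C_1 → C_0 maps an edge to its endpoints' difference, ∂[p,q] = q − p. For instance
  ∂bd = d − b.
The 5×10 boundary matrix has rank 4 and Smith normal form diag(1,1,1,1).

The boundary map ∂_2: C_2 → C_1 maps a triangle to the signed sum of its edges. For instance
  ∂abe = be − ae + ab,
  ∂bde = de − be + bd.
The 10×10 boundary matrix has rank 6 and Smith normal form diag(1,1,1,1,1,1).

Boundary ∂_3: C_3 → C_2 sends each 3-simplex σ to the alternating sum Σ_i (−1)^i (σ with its i-th vertex removed). For instance
  ∂abde = bde − ade + abe − abd,
  ∂abce = bce − ace + abe − abc.
The resulting 10×5 matrix has rank 4, and its Smith normal form has invariant factors (1,1,1,1).

From H_k ≅ ker(∂_k) / im(∂_{k+1}) we obtain:

  H_0: rank C_0 − rank ∂_1 = 5 − 4 = 1, and the invariant factors of ∂_1 are all 1, so H_0 = Z.
  H_1: rank ker ∂_1 − rank ∂_2 = (10 − 4) − 6 = 0, and the invariant factors of ∂_2 are all 1, so H_1 = 0.
  H_2: rank ker ∂_2 − rank ∂_3 = (10 − 6) − 4 = 0, and the invariant factors of ∂_3 are all 1, so H_2 = 0.
  H_3: rank ker ∂_3 − rank ∂_4 = (5 − 4) − 0 = 1, and there is no ∂_4, so H_3 = Z.

As a check, the Euler characteristic is 5 − 10 + 10 − 5 = 0, which agrees with 1 − 0 + 0 − 1 = 0.

H_0 = Z,  H_1 = 0,  H_2 = 0,  H_3 = Z.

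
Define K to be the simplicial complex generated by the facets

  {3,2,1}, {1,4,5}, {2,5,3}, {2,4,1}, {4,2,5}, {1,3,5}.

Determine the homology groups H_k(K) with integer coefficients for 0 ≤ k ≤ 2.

H_0 ≅ Z,  H_1 = 0,  H_2 ≅ Z.

K has 5 vertices, 9 edges, 6 triangles.
rank ∂_0 = 0, rank ∂_1 = 4 ⇒ b_0 = 5 − 0 − 4 = 1; all invariant factors of ∂_1 are 1 so no torsion. So H_0 ≅ Z.
rank ∂_1 = 4, rank ∂_2 = 5 ⇒ b_1 = 9 − 4 − 5 = 0; all invariant factors of ∂_2 are 1 so no torsion. So H_1 ≅ 0.
rank ∂_2 = 5, rank ∂_3 = 0 ⇒ b_2 = 6 − 5 − 0 = 1. So H_2 ≅ Z.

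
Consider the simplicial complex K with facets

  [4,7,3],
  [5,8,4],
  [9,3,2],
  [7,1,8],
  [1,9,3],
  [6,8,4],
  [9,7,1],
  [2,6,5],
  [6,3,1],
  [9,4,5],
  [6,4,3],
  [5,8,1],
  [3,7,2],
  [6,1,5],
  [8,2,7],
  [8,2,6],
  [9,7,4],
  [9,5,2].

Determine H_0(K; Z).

H_0 = Z.

Order the vertices as 1 < 2 < 3 < 4 < 5 < 6 < 7 < 8 < 9. Listing each simplex with vertices in this order, K has dimension 2 with simplices:

  0-simplices (9): [1], [2], [3], [4], [5], [6], [7], [8], [9]
  1-simplices (27): (27 of them)
  2-simplices (18): [1,3,6], [1,3,9], [1,5,6], [1,5,8], [1,7,8], [1,7,9], [2,3,7], [2,3,9], [2,5,6], [2,5,9], [2,6,8], [2,7,8], [3,4,6], [3,4,7], [4,5,8], [4,5,9], [4,6,8], [4,7,9]

Hence C_0 ≅ Z^9, C_1 ≅ Z^27, C_2 ≅ Z^18.

Boundary ∂_1: C_1 → C_0 is given by ∂[p,q] = [q] − [p]. For instance
  ∂[2,8] = [8] − [2].
The 9×27 boundary matrix has rank 8 and Smith normal form diag(1,1,1,1,1,1,1,1).

The boundary map ∂_2: C_2 → C_1 maps a triangle to the signed sum of its edges. For instance
  ∂[2,6,8] = [6,8] − [2,8] + [2,6],
  ∂[4,5,9] = [5,9] − [4,9] + [4,5].
The resulting 27×18 matrix has rank 18, and its Smith normal form has invariant factors (1,1,1,1,1,1,1,1,1,1,1,1,1,1,1,1,1,2).

From H_k ≅ ker(∂_k) / im(∂_{k+1}) we obtain:

  H_0: rank C_0 − rank ∂_1 = 9 − 8 = 1, and the invariant factors of ∂_1 are all 1, so H_0 = Z.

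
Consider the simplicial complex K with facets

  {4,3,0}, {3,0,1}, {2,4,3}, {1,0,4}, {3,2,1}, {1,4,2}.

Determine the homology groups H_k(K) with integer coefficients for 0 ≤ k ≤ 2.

H_0 ≅ Z,  H_1 = 0,  H_2 ≅ Z.

K has 5 vertices, 9 edges, 6 triangles.
rank ∂_0 = 0, rank ∂_1 = 4 ⇒ b_0 = 5 − 0 − 4 = 1; all invariant factors of ∂_1 are 1 so no torsion. So H_0 ≅ Z.
rank ∂_1 = 4, rank ∂_2 = 5 ⇒ b_1 = 9 − 4 − 5 = 0; all invariant factors of ∂_2 are 1 so no torsion. So H_1 ≅ 0.
rank ∂_2 = 5, rank ∂_3 = 0 ⇒ b_2 = 6 − 5 − 0 = 1. So H_2 ≅ Z.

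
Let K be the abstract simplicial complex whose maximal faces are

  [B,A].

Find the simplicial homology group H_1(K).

We work with the vertex ordering A < B. The simplices of K, each written with vertices in increasing order, are:

  0-simplices (2): A, B
  1-simplices (1): AB

Hence C_0 ≅ Z^2, C_1 ≅ Z^1.

Boundary ∂_1: C_1 → C_0 maps an edge to its endpoints' difference, ∂[p,q] = q − p.
This gives a 2×1 integer matrix of rank 1; reducing to Smith normal form yields diagonal entries (1).

Now H_k = ker ∂_k / im ∂_{k+1}, so:

  H_1: rank ker ∂_1 − rank ∂_2 = (1 − 1) − 0 = 0, and there is no ∂_2, so H_1 = 0.

H_1 ≅ 0.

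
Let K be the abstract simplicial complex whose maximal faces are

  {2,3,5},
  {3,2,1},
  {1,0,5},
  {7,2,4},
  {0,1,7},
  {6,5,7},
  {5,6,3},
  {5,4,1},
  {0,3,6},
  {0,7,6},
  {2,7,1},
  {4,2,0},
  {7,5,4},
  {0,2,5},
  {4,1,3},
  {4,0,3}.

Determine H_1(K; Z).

We work with the vertex ordering 0 < 1 < 2 < 3 < 4 < 5 < 6 < 7. The simplices of K, each written with vertices in increasing order, are:

  0-simplices (8): [0], [1], [2], [3], [4], [5], [6], [7]
  1-simplices (24): (24 of them)
  2-simplices (16): [0,1,5], [0,1,7], [0,2,4], [0,2,5], [0,3,4], [0,3,6], [0,6,7], [1,2,3], [1,2,7], [1,3,4], [1,4,5], [2,3,5], [2,4,7], [3,5,6], [4,5,7], [5,6,7]

giving chain groups C_0 ≅ Z^8, C_1 ≅ Z^24, C_2 ≅ Z^16.

∂_1: C_1 → C_0 maps an edge to its endpoints' difference, ∂[p,q] = q − p. For instance
  ∂[6,7] = [7] − [6].
This gives a 8×24 integer matrix of rank 7; reducing to Smith normal form yields diagonal entries (1,1,1,1,1,1,1).

The boundary map ∂_2: C_2 → C_1 sends each 2-simplex [p,q,r] to [q,r] − [p,r] + [p,q]. For instance
  ∂[1,2,3] = [2,3] − [1,3] + [1,2],
  ∂[2,3,5] = [3,5] − [2,5] + [2,3].
The 24×16 boundary matrix has rank 15 and Smith normal form diag(1,1,1,1,1,1,1,1,1,1,1,1,1,1,1).

Reading off H_k = ker ∂_k / im ∂_{k+1}:

  H_1: rank ker ∂_1 − rank ∂_2 = (24 − 7) − 15 = 2, and the invariant factors of ∂_2 are all 1, so H_1 ≅ Z^2.

H_1 ≅ Z^2.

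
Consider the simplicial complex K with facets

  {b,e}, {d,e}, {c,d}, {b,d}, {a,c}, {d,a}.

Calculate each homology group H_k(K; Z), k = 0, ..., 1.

H_0 = Z,  H_1 = Z^2.

Fix the vertex order a < b < c < d < e and write every simplex with vertices in increasing order. Then dim K = 1 and the simplices of K are:

  0-simplices (5): a, b, c, d, e
  1-simplices (6): ac, ad, bd, be, cd, de

giving chain groups C_0 ≅ Z^5, C_1 ≅ Z^6.

Boundary ∂_1: C_1 → C_0 maps an edge to its endpoints' difference, ∂[p,q] = q − p.
The 5×6 boundary matrix has rank 4 and Smith normal form diag(1,1,1,1).

From H_k ≅ ker(∂_k) / im(∂_{k+1}) we obtain:

  H_0: rank C_0 − rank ∂_1 = 5 − 4 = 1, and the invariant factors of ∂_1 are all 1, so H_0 ≅ Z.
  H_1: rank ker ∂_1 − rank ∂_2 = (6 − 4) − 0 = 2, and there is no ∂_2, so H_1 ≅ Z^2.

As a check, the Euler characteristic is 5 − 6 = -1, which agrees with 1 − 2 = -1.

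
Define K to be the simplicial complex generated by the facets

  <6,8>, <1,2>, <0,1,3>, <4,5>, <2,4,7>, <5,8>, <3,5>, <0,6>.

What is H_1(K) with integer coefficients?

We work with the vertex ordering 0 < 1 < 2 < 3 < 4 < 5 < 6 < 7 < 8. The simplices of K, each written with vertices in increasing order, are:

  0-simplices (9): [0], [1], [2], [3], [4], [5], [6], [7], [8]
  1-simplices (12): [0,1], [0,3], [0,6], [1,2], [1,3], [2,4], [2,7], [3,5], [4,5], [4,7], [5,8], [6,8]
  2-simplices (2): [0,1,3], [2,4,7]

so the chain groups are C_0 ≅ Z^9, C_1 ≅ Z^12, C_2 ≅ Z^2.

The boundary map ∂_1: C_1 → C_0 is given by ∂[p,q] = [q] − [p].
This gives a 9×12 integer matrix of rank 8; reducing to Smith normal form yields diagonal entries (1,1,1,1,1,1,1,1).

The boundary map ∂_2: C_2 → C_1 acts by ∂[p,q,r] = [q,r] − [p,r] + [p,q]. For instance
  ∂[0,1,3] = [1,3] − [0,3] + [0,1],
  ∂[2,4,7] = [4,7] − [2,7] + [2,4].
The resulting 12×2 matrix has rank 2, and its Smith normal form has invariant factors (1,1).

Reading off H_k = ker ∂_k / im ∂_{k+1}:

  H_1: rank ker ∂_1 − rank ∂_2 = (12 − 8) − 2 = 2, and the invariant factors of ∂_2 are all 1, so H_1 ≅ Z^2.

H_1 ≅ Z^2.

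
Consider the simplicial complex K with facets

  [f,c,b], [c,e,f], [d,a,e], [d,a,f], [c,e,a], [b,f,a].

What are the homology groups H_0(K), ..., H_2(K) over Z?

We work with the vertex ordering a < b < c < d < e < f. The simplices of K, each written with vertices in increasing order, are:

  0-simplices (6): a, b, c, d, e, f
  1-simplices (12): ab, ac, ad, ae, af, bc, bf, ce, cf, de, df, ef
  2-simplices (6): abf, ace, ade, adf, bcf, cef

Hence C_0 ≅ Z^6, C_1 ≅ Z^12, C_2 ≅ Z^6.

Boundary ∂_1: C_1 → C_0 sends each edge [p,q] (with p < q) to q − p.
As a 6×12 matrix over Z this has rank 5, with invariant factors (1,1,1,1,1).

Boundary ∂_2: C_2 → C_1 acts by ∂[p,q,r] = [q,r] − [p,r] + [p,q]. For instance
  ∂ade = de − ae + ad,
  ∂adf = df − af + ad.
The 12×6 boundary matrix has rank 6 and Smith normal form diag(1,1,1,1,1,1).

Reading off H_k = ker ∂_k / im ∂_{k+1}:

  H_0: rank C_0 − rank ∂_1 = 6 − 5 = 1, and the invariant factors of ∂_1 are all 1, so H_0 ≅ Z.
  H_1: rank ker ∂_1 − rank ∂_2 = (12 − 5) − 6 = 1, and the invariant factors of ∂_2 are all 1, so H_1 ≅ Z.
  H_2: rank ker ∂_2 − rank ∂_3 = (6 − 6) − 0 = 0, and there is no ∂_3, so H_2 ≅ 0.

H_0 = Z,  H_1 = Z,  H_2 = 0.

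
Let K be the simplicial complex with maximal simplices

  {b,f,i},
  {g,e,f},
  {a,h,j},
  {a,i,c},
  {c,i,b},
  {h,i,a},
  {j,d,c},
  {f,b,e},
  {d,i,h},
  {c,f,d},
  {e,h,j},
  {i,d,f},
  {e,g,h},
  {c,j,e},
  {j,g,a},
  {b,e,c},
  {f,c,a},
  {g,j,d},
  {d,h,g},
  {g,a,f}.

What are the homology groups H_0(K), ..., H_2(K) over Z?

H_0 = Z,  H_1 = Z ⊕ Z/2,  H_2 = 0.

Take the total order a < b < c < d < e < f < g < h < i < j on the vertex set. Then K (dimension 2) consists of the simplices:

  0-simplices (10): a, b, c, d, e, f, g, h, i, j
  1-simplices (30): ac, af, ag, ah, ai, aj, bc, be, bf, bi, cd, ce, cf, ci, cj, df, dg, dh, di, dj, ef, eg, eh, ej, fg, fi, gh, gj, hi, hj
  2-simplices (20): acf, aci, afg, agj, ahi, ahj, bce, bci, bef, bfi, cdf, cdj, cej, dfi, dgh, dgj, dhi, efg, egh, ehj

Hence C_0 ≅ Z^10, C_1 ≅ Z^30, C_2 ≅ Z^20.

The boundary map ∂_1: C_1 → C_0 maps an edge to its endpoints' difference, ∂[p,q] = q − p. For instance
  ∂ah = h − a.
The resulting 10×30 matrix has rank 9, and its Smith normal form has invariant factors (1,1,1,1,1,1,1,1,1).

Boundary ∂_2: C_2 → C_1 sends each 2-simplex [p,q,r] to [q,r] − [p,r] + [p,q]. For instance
  ∂cdf = df − cf + cd,
  ∂bef = ef − bf + be.
As a 30×20 matrix over Z this has rank 20, with invariant factors (1,1,1,1,1,1,1,1,1,1,1,1,1,1,1,1,1,1,1,2).

From H_k ≅ ker(∂_k) / im(∂_{k+1}) we obtain:

  H_0: rank C_0 − rank ∂_1 = 10 − 9 = 1, and the invariant factors of ∂_1 are all 1, so H_0 ≅ Z.
  H_1: rank ker ∂_1 − rank ∂_2 = (30 − 9) − 20 = 1, and ∂_2 has invariant factor 2 > 1, so H_1 ≅ Z ⊕ Z/2.
  H_2: rank ker ∂_2 − rank ∂_3 = (20 − 20) − 0 = 0, and there is no ∂_3, so H_2 ≅ 0.

As a check, the Euler characteristic is 10 − 30 + 20 = 0, which agrees with 1 − 1 + 0 = 0.
(K is a triangulation of the Klein bottle.)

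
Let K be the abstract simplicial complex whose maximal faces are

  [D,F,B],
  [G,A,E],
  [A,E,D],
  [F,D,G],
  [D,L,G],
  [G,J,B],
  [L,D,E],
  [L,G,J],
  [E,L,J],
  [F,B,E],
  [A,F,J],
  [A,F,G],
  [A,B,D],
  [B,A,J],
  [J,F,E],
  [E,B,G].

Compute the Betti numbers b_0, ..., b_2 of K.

b_0 = 1, b_1 = 2, b_2 = 1.

K has 8 vertices, 24 edges, 16 triangles.
rank ∂_0 = 0, rank ∂_1 = 7 ⇒ b_0 = 8 − 0 − 7 = 1; all invariant factors of ∂_1 are 1 so no torsion. So H_0 = Z.
rank ∂_1 = 7, rank ∂_2 = 15 ⇒ b_1 = 24 − 7 − 15 = 2; all invariant factors of ∂_2 are 1 so no torsion. So H_1 = Z^2.
rank ∂_2 = 15, rank ∂_3 = 0 ⇒ b_2 = 16 − 15 − 0 = 1. So H_2 = Z.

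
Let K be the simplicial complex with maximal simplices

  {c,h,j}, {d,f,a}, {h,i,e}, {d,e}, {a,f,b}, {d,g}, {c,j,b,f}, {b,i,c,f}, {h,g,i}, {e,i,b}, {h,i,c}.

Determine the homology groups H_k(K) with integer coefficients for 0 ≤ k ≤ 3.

Fix the vertex order a < b < c < d < e < f < g < h < i < j and write every simplex with vertices in increasing order. Then dim K = 3 and the simplices of K are:

  0-simplices (10): a, b, c, d, e, f, g, h, i, j
  1-simplices (23): ab, ad, af, bc, be, bf, bi, bj, cf, ch, ci, cj, de, df, dg, eh, ei, fi, fj, gh, gi, hi, hj
  2-simplices (14): abf, adf, bcf, bci, bcj, bei, bfi, bfj, cfi, cfj, chi, chj, ehi, ghi
  3-simplices (2): bcfi, bcfj

Hence C_0 ≅ Z^10, C_1 ≅ Z^23, C_2 ≅ Z^14, C_3 ≅ Z^2.

The boundary map ∂_1: C_1 → C_0 is given by ∂[p,q] = [q] − [p].
As a 10×23 matrix over Z this has rank 9, with invariant factors (1,1,1,1,1,1,1,1,1).

∂_2: C_2 → C_1 maps a triangle to the signed sum of its edges. For instance
  ∂cfj = fj − cj + cf,
  ∂bcf = cf − bf + bc.
As a 23×14 matrix over Z this has rank 12, with invariant factors (1,1,1,1,1,1,1,1,1,1,1,1).

The boundary map ∂_3: C_3 → C_2 sends each 3-simplex σ to the alternating sum Σ_i (−1)^i (σ with its i-th vertex removed). For instance
  ∂bcfj = cfj − bfj + bcj − bcf,
  ∂bcfi = cfi − bfi + bci − bcf.
The resulting 14×2 matrix has rank 2, and its Smith normal form has invariant factors (1,1).

Computing H_k = (kernel of ∂_k) / (image of ∂_{k+1}):

  H_0: rank C_0 − rank ∂_1 = 10 − 9 = 1, and the invariant factors of ∂_1 are all 1, so H_0 = Z.
  H_1: rank ker ∂_1 − rank ∂_2 = (23 − 9) − 12 = 2, and the invariant factors of ∂_2 are all 1, so H_1 = Z^2.
  H_2: rank ker ∂_2 − rank ∂_3 = (14 − 12) − 2 = 0, and the invariant factors of ∂_3 are all 1, so H_2 = 0.
  H_3: rank ker ∂_3 − rank ∂_4 = (2 − 2) − 0 = 0, and there is no ∂_4, so H_3 = 0.

H_0 = Z,  H_1 = Z^2,  H_2 = 0,  H_3 = 0.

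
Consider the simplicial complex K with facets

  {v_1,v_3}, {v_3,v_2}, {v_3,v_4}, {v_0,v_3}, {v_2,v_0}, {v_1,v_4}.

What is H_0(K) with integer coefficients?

We work with the vertex ordering v_0 < v_1 < v_2 < v_3 < v_4. The simplices of K, each written with vertices in increasing order, are:

  0-simplices (5): [v_0], [v_1], [v_2], [v_3], [v_4]
  1-simplices (6): [v_0,v_2], [v_0,v_3], [v_1,v_3], [v_1,v_4], [v_2,v_3], [v_3,v_4]

giving chain groups C_0 ≅ Z^5, C_1 ≅ Z^6.

The boundary map ∂_1: C_1 → C_0 sends each edge [p,q] (with p < q) to q − p.
The 5×6 boundary matrix has rank 4 and Smith normal form diag(1,1,1,1).

Reading off H_k = ker ∂_k / im ∂_{k+1}:

  H_0: rank C_0 − rank ∂_1 = 5 − 4 = 1, and the invariant factors of ∂_1 are all 1, so H_0 ≅ Z.

H_0 ≅ Z.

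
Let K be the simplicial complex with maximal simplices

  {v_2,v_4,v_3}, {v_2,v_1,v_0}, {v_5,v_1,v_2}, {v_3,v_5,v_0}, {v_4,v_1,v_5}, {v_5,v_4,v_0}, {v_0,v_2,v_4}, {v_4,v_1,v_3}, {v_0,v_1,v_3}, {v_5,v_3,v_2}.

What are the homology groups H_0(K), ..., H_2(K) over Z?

We work with the vertex ordering v_0 < v_1 < v_2 < v_3 < v_4 < v_5. The simplices of K, each written with vertices in increasing order, are:

  0-simplices (6): [v_0], [v_1], [v_2], [v_3], [v_4], [v_5]
  1-simplices (15): (15 of them)
  2-simplices (10): [v_0,v_1,v_2], [v_0,v_1,v_3], [v_0,v_2,v_4], [v_0,v_3,v_5], [v_0,v_4,v_5], [v_1,v_2,v_5], [v_1,v_3,v_4], [v_1,v_4,v_5], [v_2,v_3,v_4], [v_2,v_3,v_5]

so the chain groups are C_0 ≅ Z^6, C_1 ≅ Z^15, C_2 ≅ Z^10.

∂_1: C_1 → C_0 maps an edge to its endpoints' difference, ∂[p,q] = q − p. For instance
  ∂[v_3,v_4] = [v_4] − [v_3].
The resulting 6×15 matrix has rank 5, and its Smith normal form has invariant factors (1,1,1,1,1).

∂_2: C_2 → C_1 maps a triangle to the signed sum of its edges. For instance
  ∂[v_0,v_3,v_5] = [v_3,v_5] − [v_0,v_5] + [v_0,v_3],
  ∂[v_2,v_3,v_4] = [v_3,v_4] − [v_2,v_4] + [v_2,v_3].
The resulting 15×10 matrix has rank 10, and its Smith normal form has invariant factors (1,1,1,1,1,1,1,1,1,2).

Now H_k = ker ∂_k / im ∂_{k+1}, so:

  H_0: rank C_0 − rank ∂_1 = 6 − 5 = 1, and the invariant factors of ∂_1 are all 1, so H_0 = Z.
  H_1: rank ker ∂_1 − rank ∂_2 = (15 − 5) − 10 = 0, and ∂_2 has invariant factor 2 > 1, so H_1 = Z_2.
  H_2: rank ker ∂_2 − rank ∂_3 = (10 − 10) − 0 = 0, and there is no ∂_3, so H_2 = 0.

H_0 = Z,  H_1 = Z_2,  H_2 = 0.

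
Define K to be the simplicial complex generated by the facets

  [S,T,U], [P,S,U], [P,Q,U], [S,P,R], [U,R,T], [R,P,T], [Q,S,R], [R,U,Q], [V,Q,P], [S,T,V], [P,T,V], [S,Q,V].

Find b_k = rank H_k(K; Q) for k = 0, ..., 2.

Take the total order P < Q < R < S < T < U < V on the vertex set. Then K (dimension 2) consists of the simplices:

  0-simplices (7): P, Q, R, S, T, U, V
  1-simplices (18): PQ, PR, PS, PT, PU, PV, QR, QS, QU, QV, RS, RT, RU, ST, SU, SV, TU, TV
  2-simplices (12): PQU, PQV, PRS, PRT, PSU, PTV, QRS, QRU, QSV, RTU, STU, STV

so the chain groups are C_0 ≅ Z^7, C_1 ≅ Z^18, C_2 ≅ Z^12.

∂_1: C_1 → C_0 sends each edge [p,q] (with p < q) to q − p. For instance
  ∂QU = U − Q.
This gives a 7×18 integer matrix of rank 6; reducing to Smith normal form yields diagonal entries (1,1,1,1,1,1).

The boundary map ∂_2: C_2 → C_1 sends each 2-simplex [p,q,r] to [q,r] − [p,r] + [p,q]. For instance
  ∂PTV = TV − PV + PT,
  ∂QRS = RS − QS + QR.
This gives a 18×12 integer matrix of rank 12; reducing to Smith normal form yields diagonal entries (1,1,1,1,1,1,1,1,1,1,1,2).

Reading off H_k = ker ∂_k / im ∂_{k+1}:

  H_0: rank C_0 − rank ∂_1 = 7 − 6 = 1, and the invariant factors of ∂_1 are all 1, so H_0 ≅ Z.
  H_1: rank ker ∂_1 − rank ∂_2 = (18 − 6) − 12 = 0, and ∂_2 has invariant factor 2 > 1, so H_1 ≅ Z/2Z.
  H_2: rank ker ∂_2 − rank ∂_3 = (12 − 12) − 0 = 0, and there is no ∂_3, so H_2 ≅ 0.

As a check, the Euler characteristic is 7 − 18 + 12 = 1, which agrees with 1 − 0 + 0 = 1.

Hence the Betti numbers are b_0 = 1, b_1 = 0, b_2 = 0.

b_0 = 1, b_1 = 0, b_2 = 0.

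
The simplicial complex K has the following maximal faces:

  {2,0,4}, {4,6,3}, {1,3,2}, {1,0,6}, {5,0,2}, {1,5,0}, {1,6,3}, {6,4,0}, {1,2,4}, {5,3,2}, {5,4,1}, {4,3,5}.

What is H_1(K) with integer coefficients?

H_1 = Z/2.

K has 7 vertices, 18 edges, 12 triangles.
rank ∂_1 = 6, rank ∂_2 = 12 ⇒ b_1 = 18 − 6 − 12 = 0; ∂_2 has invariant factor(s) [2] giving torsion. So H_1 = Z/2.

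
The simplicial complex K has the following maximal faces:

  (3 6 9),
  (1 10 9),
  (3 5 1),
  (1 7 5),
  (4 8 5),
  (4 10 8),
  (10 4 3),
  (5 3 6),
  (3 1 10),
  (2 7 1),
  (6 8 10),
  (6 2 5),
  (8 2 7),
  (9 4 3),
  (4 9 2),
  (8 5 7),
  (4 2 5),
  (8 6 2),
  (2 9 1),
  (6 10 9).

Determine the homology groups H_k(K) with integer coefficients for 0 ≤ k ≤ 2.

H_0 ≅ Z,  H_1 ≅ Z ⊕ Z_2,  H_2 = 0.

Take the total order 1 < 2 < 3 < 4 < 5 < 6 < 7 < 8 < 9 < 10 on the vertex set. Then K (dimension 2) consists of the simplices:

  0-simplices (10): [1], [2], [3], [4], [5], [6], [7], [8], [9], [10]
  1-simplices (30): (30 of them)
  2-simplices (20): (20 of them)

giving chain groups C_0 ≅ Z^10, C_1 ≅ Z^30, C_2 ≅ Z^20.

∂_1: C_1 → C_0 is given by ∂[p,q] = [q] − [p].
This gives a 10×30 integer matrix of rank 9; reducing to Smith normal form yields diagonal entries (1,1,1,1,1,1,1,1,1).

∂_2: C_2 → C_1 sends each 2-simplex [p,q,r] to [q,r] − [p,r] + [p,q]. For instance
  ∂[3,6,9] = [6,9] − [3,9] + [3,6],
  ∂[2,5,6] = [5,6] − [2,6] + [2,5].
As a 30×20 matrix over Z this has rank 20, with invariant factors (1,1,1,1,1,1,1,1,1,1,1,1,1,1,1,1,1,1,1,2).

Computing H_k = (kernel of ∂_k) / (image of ∂_{k+1}):

  H_0: rank C_0 − rank ∂_1 = 10 − 9 = 1, and the invariant factors of ∂_1 are all 1, so H_0 ≅ Z.
  H_1: rank ker ∂_1 − rank ∂_2 = (30 − 9) − 20 = 1, and ∂_2 has invariant factor 2 > 1, so H_1 ≅ Z ⊕ Z_2.
  H_2: rank ker ∂_2 − rank ∂_3 = (20 − 20) − 0 = 0, and there is no ∂_3, so H_2 ≅ 0.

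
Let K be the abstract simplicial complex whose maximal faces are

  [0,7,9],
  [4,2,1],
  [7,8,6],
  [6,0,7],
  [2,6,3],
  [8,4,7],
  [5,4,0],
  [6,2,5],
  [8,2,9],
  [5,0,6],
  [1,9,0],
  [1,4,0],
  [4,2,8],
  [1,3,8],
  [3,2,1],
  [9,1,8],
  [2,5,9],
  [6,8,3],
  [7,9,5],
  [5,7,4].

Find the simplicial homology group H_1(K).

Take the total order 0 < 1 < 2 < 3 < 4 < 5 < 6 < 7 < 8 < 9 on the vertex set. Then K (dimension 2) consists of the simplices:

  0-simplices (10): [0], [1], [2], [3], [4], [5], [6], [7], [8], [9]
  1-simplices (30): (30 of them)
  2-simplices (20): (20 of them)

giving chain groups C_0 ≅ Z^10, C_1 ≅ Z^30, C_2 ≅ Z^20.

The boundary map ∂_1: C_1 → C_0 sends each edge [p,q] (with p < q) to q − p. For instance
  ∂[0,7] = [7] − [0].
This gives a 10×30 integer matrix of rank 9; reducing to Smith normal form yields diagonal entries (1,1,1,1,1,1,1,1,1).

∂_2: C_2 → C_1 maps a triangle to the signed sum of its edges. For instance
  ∂[0,7,9] = [7,9] − [0,9] + [0,7],
  ∂[2,5,9] = [5,9] − [2,9] + [2,5].
The 30×20 boundary matrix has rank 20 and Smith normal form diag(1,1,1,1,1,1,1,1,1,1,1,1,1,1,1,1,1,1,1,2).

Computing H_k = (kernel of ∂_k) / (image of ∂_{k+1}):

  H_1: rank ker ∂_1 − rank ∂_2 = (30 − 9) − 20 = 1, and ∂_2 has invariant factor 2 > 1, so H_1 = Z ⊕ Z_2.

H_1 ≅ Z ⊕ Z_2.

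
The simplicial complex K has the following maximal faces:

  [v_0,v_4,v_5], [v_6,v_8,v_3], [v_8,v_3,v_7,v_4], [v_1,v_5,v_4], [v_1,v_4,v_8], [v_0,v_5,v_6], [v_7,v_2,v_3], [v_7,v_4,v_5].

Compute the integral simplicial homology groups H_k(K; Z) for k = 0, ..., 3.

Order the vertices as v_0 < v_1 < v_2 < v_3 < v_4 < v_5 < v_6 < v_7 < v_8. Listing each simplex with vertices in this order, K has dimension 3 with simplices:

  0-simplices (9): [v_0], [v_1], [v_2], [v_3], [v_4], [v_5], [v_6], [v_7], [v_8]
  1-simplices (19): (19 of them)
  2-simplices (11): (11 of them)
  3-simplices (1): [v_3,v_4,v_7,v_8]

Hence C_0 ≅ Z^9, C_1 ≅ Z^19, C_2 ≅ Z^11, C_3 ≅ Z^1.

The boundary map ∂_1: C_1 → C_0 sends each edge [p,q] (with p < q) to q − p.
The resulting 9×19 matrix has rank 8, and its Smith normal form has invariant factors (1,1,1,1,1,1,1,1).

The boundary map ∂_2: C_2 → C_1 acts by ∂[p,q,r] = [q,r] − [p,r] + [p,q]. For instance
  ∂[v_0,v_5,v_6] = [v_5,v_6] − [v_0,v_6] + [v_0,v_5],
  ∂[v_4,v_7,v_8] = [v_7,v_8] − [v_4,v_8] + [v_4,v_7].
As a 19×11 matrix over Z this has rank 10, with invariant factors (1,1,1,1,1,1,1,1,1,1).

∂_3: C_3 → C_2 sends each 3-simplex σ to the alternating sum Σ_i (−1)^i (σ with its i-th vertex removed). For instance
  ∂[v_3,v_4,v_7,v_8] = [v_4,v_7,v_8] − [v_3,v_7,v_8] + [v_3,v_4,v_8] − [v_3,v_4,v_7].
The 11×1 boundary matrix has rank 1 and Smith normal form diag(1).

From H_k ≅ ker(∂_k) / im(∂_{k+1}) we obtain:

  H_0: rank C_0 − rank ∂_1 = 9 − 8 = 1, and the invariant factors of ∂_1 are all 1, so H_0 = Z.
  H_1: rank ker ∂_1 − rank ∂_2 = (19 − 8) − 10 = 1, and the invariant factors of ∂_2 are all 1, so H_1 = Z.
  H_2: rank ker ∂_2 − rank ∂_3 = (11 − 10) − 1 = 0, and the invariant factors of ∂_3 are all 1, so H_2 = 0.
  H_3: rank ker ∂_3 − rank ∂_4 = (1 − 1) − 0 = 0, and there is no ∂_4, so H_3 = 0.

H_0 ≅ Z,  H_1 ≅ Z,  H_2 = 0,  H_3 = 0.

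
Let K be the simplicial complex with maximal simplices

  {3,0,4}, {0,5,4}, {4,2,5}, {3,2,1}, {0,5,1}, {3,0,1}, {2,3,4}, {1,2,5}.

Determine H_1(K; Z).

Take the total order 0 < 1 < 2 < 3 < 4 < 5 on the vertex set. Then K (dimension 2) consists of the simplices:

  0-simplices (6): [0], [1], [2], [3], [4], [5]
  1-simplices (12): [0,1], [0,3], [0,4], [0,5], [1,2], [1,3], [1,5], [2,3], [2,4], [2,5], [3,4], [4,5]
  2-simplices (8): [0,1,3], [0,1,5], [0,3,4], [0,4,5], [1,2,3], [1,2,5], [2,3,4], [2,4,5]

Hence C_0 ≅ Z^6, C_1 ≅ Z^12, C_2 ≅ Z^8.

The boundary map ∂_1: C_1 → C_0 sends each edge [p,q] (with p < q) to q − p.
As a 6×12 matrix over Z this has rank 5, with invariant factors (1,1,1,1,1).

∂_2: C_2 → C_1 acts by ∂[p,q,r] = [q,r] − [p,r] + [p,q]. For instance
  ∂[2,3,4] = [3,4] − [2,4] + [2,3],
  ∂[0,3,4] = [3,4] − [0,4] + [0,3].
As a 12×8 matrix over Z this has rank 7, with invariant factors (1,1,1,1,1,1,1).

Computing H_k = (kernel of ∂_k) / (image of ∂_{k+1}):

  H_1: rank ker ∂_1 − rank ∂_2 = (12 − 5) − 7 = 0, and the invariant factors of ∂_2 are all 1, so H_1 ≅ 0.

(K is a triangulation of the 2-sphere S^2.)

H_1 = 0.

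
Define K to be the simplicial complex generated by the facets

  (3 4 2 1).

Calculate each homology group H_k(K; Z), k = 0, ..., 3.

K has 4 vertices, 6 edges, 4 triangles, 1 3-simplex.
rank ∂_0 = 0, rank ∂_1 = 3 ⇒ b_0 = 4 − 0 − 3 = 1; all invariant factors of ∂_1 are 1 so no torsion. So H_0 = Z.
rank ∂_1 = 3, rank ∂_2 = 3 ⇒ b_1 = 6 − 3 − 3 = 0; all invariant factors of ∂_2 are 1 so no torsion. So H_1 = 0.
rank ∂_2 = 3, rank ∂_3 = 1 ⇒ b_2 = 4 − 3 − 1 = 0; all invariant factors of ∂_3 are 1 so no torsion. So H_2 = 0.
rank ∂_3 = 1, rank ∂_4 = 0 ⇒ b_3 = 1 − 1 − 0 = 0. So H_3 = 0.

H_0 = Z,  H_1 = 0,  H_2 = 0,  H_3 = 0.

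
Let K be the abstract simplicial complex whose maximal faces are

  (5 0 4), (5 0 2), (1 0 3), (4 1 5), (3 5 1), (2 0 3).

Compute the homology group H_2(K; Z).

Fix the vertex order 0 < 1 < 2 < 3 < 4 < 5 and write every simplex with vertices in increasing order. Then dim K = 2 and the simplices of K are:

  0-simplices (6): [0], [1], [2], [3], [4], [5]
  1-simplices (12): [0,1], [0,2], [0,3], [0,4], [0,5], [1,3], [1,4], [1,5], [2,3], [2,5], [3,5], [4,5]
  2-simplices (6): [0,1,3], [0,2,3], [0,2,5], [0,4,5], [1,3,5], [1,4,5]

so the chain groups are C_0 ≅ Z^6, C_1 ≅ Z^12, C_2 ≅ Z^6.

∂_1: C_1 → C_0 sends each edge [p,q] (with p < q) to q − p.
This gives a 6×12 integer matrix of rank 5; reducing to Smith normal form yields diagonal entries (1,1,1,1,1).

∂_2: C_2 → C_1 maps a triangle to the signed sum of its edges. For instance
  ∂[1,3,5] = [3,5] − [1,5] + [1,3],
  ∂[0,4,5] = [4,5] − [0,5] + [0,4].
This gives a 12×6 integer matrix of rank 6; reducing to Smith normal form yields diagonal entries (1,1,1,1,1,1).

Reading off H_k = ker ∂_k / im ∂_{k+1}:

  H_2: rank ker ∂_2 − rank ∂_3 = (6 − 6) − 0 = 0, and there is no ∂_3, so H_2 = 0.

H_2 = 0.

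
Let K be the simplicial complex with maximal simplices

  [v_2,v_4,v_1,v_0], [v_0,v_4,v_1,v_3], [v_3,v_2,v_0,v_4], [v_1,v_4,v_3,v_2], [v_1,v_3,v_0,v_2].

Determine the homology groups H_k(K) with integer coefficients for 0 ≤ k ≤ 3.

K has 5 vertices, 10 edges, 10 triangles, 5 3-simplices.
rank ∂_0 = 0, rank ∂_1 = 4 ⇒ b_0 = 5 − 0 − 4 = 1; all invariant factors of ∂_1 are 1 so no torsion. So H_0 = Z.
rank ∂_1 = 4, rank ∂_2 = 6 ⇒ b_1 = 10 − 4 − 6 = 0; all invariant factors of ∂_2 are 1 so no torsion. So H_1 = 0.
rank ∂_2 = 6, rank ∂_3 = 4 ⇒ b_2 = 10 − 6 − 4 = 0; all invariant factors of ∂_3 are 1 so no torsion. So H_2 = 0.
rank ∂_3 = 4, rank ∂_4 = 0 ⇒ b_3 = 5 − 4 − 0 = 1. So H_3 = Z.

H_0 ≅ Z,  H_1 = 0,  H_2 = 0,  H_3 ≅ Z.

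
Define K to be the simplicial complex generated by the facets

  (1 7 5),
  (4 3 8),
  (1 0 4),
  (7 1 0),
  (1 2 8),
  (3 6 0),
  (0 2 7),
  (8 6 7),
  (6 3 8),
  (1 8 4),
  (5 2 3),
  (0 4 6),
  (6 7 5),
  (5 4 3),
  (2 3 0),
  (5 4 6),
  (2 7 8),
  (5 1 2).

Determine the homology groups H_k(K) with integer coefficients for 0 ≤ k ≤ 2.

H_0 = Z,  H_1 = Z ⊕ Z/2,  H_2 = 0.

Take the total order 0 < 1 < 2 < 3 < 4 < 5 < 6 < 7 < 8 on the vertex set. Then K (dimension 2) consists of the simplices:

  0-simplices (9): [0], [1], [2], [3], [4], [5], [6], [7], [8]
  1-simplices (27): (27 of them)
  2-simplices (18): [0,1,4], [0,1,7], [0,2,3], [0,2,7], [0,3,6], [0,4,6], [1,2,5], [1,2,8], [1,4,8], [1,5,7], [2,3,5], [2,7,8], [3,4,5], [3,4,8], [3,6,8], [4,5,6], [5,6,7], [6,7,8]

Hence C_0 ≅ Z^9, C_1 ≅ Z^27, C_2 ≅ Z^18.

Boundary ∂_1: C_1 → C_0 maps an edge to its endpoints' difference, ∂[p,q] = q − p. For instance
  ∂[1,5] = [5] − [1].
The resulting 9×27 matrix has rank 8, and its Smith normal form has invariant factors (1,1,1,1,1,1,1,1).

The boundary map ∂_2: C_2 → C_1 sends each 2-simplex [p,q,r] to [q,r] − [p,r] + [p,q]. For instance
  ∂[0,4,6] = [4,6] − [0,6] + [0,4],
  ∂[0,1,4] = [1,4] − [0,4] + [0,1].
The 27×18 boundary matrix has rank 18 and Smith normal form diag(1,1,1,1,1,1,1,1,1,1,1,1,1,1,1,1,1,2).

Now H_k = ker ∂_k / im ∂_{k+1}, so:

  H_0: rank C_0 − rank ∂_1 = 9 − 8 = 1, and the invariant factors of ∂_1 are all 1, so H_0 ≅ Z.
  H_1: rank ker ∂_1 − rank ∂_2 = (27 − 8) − 18 = 1, and ∂_2 has invariant factor 2 > 1, so H_1 ≅ Z ⊕ Z/2.
  H_2: rank ker ∂_2 − rank ∂_3 = (18 − 18) − 0 = 0, and there is no ∂_3, so H_2 ≅ 0.

As a check, the Euler characteristic is 9 − 27 + 18 = 0, which agrees with 1 − 1 + 0 = 0.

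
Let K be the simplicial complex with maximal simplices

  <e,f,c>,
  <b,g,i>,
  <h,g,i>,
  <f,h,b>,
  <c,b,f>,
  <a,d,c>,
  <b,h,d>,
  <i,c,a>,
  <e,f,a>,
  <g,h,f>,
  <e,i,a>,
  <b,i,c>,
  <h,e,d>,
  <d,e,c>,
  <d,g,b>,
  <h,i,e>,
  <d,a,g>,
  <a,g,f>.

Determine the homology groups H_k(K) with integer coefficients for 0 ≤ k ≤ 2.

Order the vertices as a < b < c < d < e < f < g < h < i. Listing each simplex with vertices in this order, K has dimension 2 with simplices:

  0-simplices (9): a, b, c, d, e, f, g, h, i
  1-simplices (27): ac, ad, ae, af, ag, ai, bc, bd, bf, bg, bh, bi, cd, ce, cf, ci, de, dg, dh, ef, eh, ei, fg, fh, gh, gi, hi
  2-simplices (18): acd, aci, adg, aef, aei, afg, bcf, bci, bdg, bdh, bfh, bgi, cde, cef, deh, ehi, fgh, ghi

giving chain groups C_0 ≅ Z^9, C_1 ≅ Z^27, C_2 ≅ Z^18.

The boundary map ∂_1: C_1 → C_0 maps an edge to its endpoints' difference, ∂[p,q] = q − p. For instance
  ∂ag = g − a.
This gives a 9×27 integer matrix of rank 8; reducing to Smith normal form yields diagonal entries (1,1,1,1,1,1,1,1).

∂_2: C_2 → C_1 sends each 2-simplex [p,q,r] to [q,r] − [p,r] + [p,q]. For instance
  ∂aei = ei − ai + ae,
  ∂ehi = hi − ei + eh.
The 27×18 boundary matrix has rank 18 and Smith normal form diag(1,1,1,1,1,1,1,1,1,1,1,1,1,1,1,1,1,2).

Reading off H_k = ker ∂_k / im ∂_{k+1}:

  H_0: rank C_0 − rank ∂_1 = 9 − 8 = 1, and the invariant factors of ∂_1 are all 1, so H_0 ≅ Z.
  H_1: rank ker ∂_1 − rank ∂_2 = (27 − 8) − 18 = 1, and ∂_2 has invariant factor 2 > 1, so H_1 ≅ Z ⊕ Z/2.
  H_2: rank ker ∂_2 − rank ∂_3 = (18 − 18) − 0 = 0, and there is no ∂_3, so H_2 ≅ 0.

As a check, the Euler characteristic is 9 − 27 + 18 = 0, which agrees with 1 − 1 + 0 = 0.
(K is a triangulation of the Klein bottle.)

H_0 = Z,  H_1 = Z ⊕ Z/2,  H_2 = 0.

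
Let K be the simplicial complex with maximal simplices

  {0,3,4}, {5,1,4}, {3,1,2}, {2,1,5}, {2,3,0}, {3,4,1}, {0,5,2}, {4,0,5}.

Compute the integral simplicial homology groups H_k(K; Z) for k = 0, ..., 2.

Take the total order 0 < 1 < 2 < 3 < 4 < 5 on the vertex set. Then K (dimension 2) consists of the simplices:

  0-simplices (6): [0], [1], [2], [3], [4], [5]
  1-simplices (12): [0,2], [0,3], [0,4], [0,5], [1,2], [1,3], [1,4], [1,5], [2,3], [2,5], [3,4], [4,5]
  2-simplices (8): [0,2,3], [0,2,5], [0,3,4], [0,4,5], [1,2,3], [1,2,5], [1,3,4], [1,4,5]

giving chain groups C_0 ≅ Z^6, C_1 ≅ Z^12, C_2 ≅ Z^8.

Boundary ∂_1: C_1 → C_0 maps an edge to its endpoints' difference, ∂[p,q] = q − p. For instance
  ∂[2,3] = [3] − [2].
The resulting 6×12 matrix has rank 5, and its Smith normal form has invariant factors (1,1,1,1,1).

The boundary map ∂_2: C_2 → C_1 sends each 2-simplex [p,q,r] to [q,r] − [p,r] + [p,q]. For instance
  ∂[1,4,5] = [4,5] − [1,5] + [1,4],
  ∂[0,4,5] = [4,5] − [0,5] + [0,4].
The resulting 12×8 matrix has rank 7, and its Smith normal form has invariant factors (1,1,1,1,1,1,1).

Reading off H_k = ker ∂_k / im ∂_{k+1}:

  H_0: rank C_0 − rank ∂_1 = 6 − 5 = 1, and the invariant factors of ∂_1 are all 1, so H_0 ≅ Z.
  H_1: rank ker ∂_1 − rank ∂_2 = (12 − 5) − 7 = 0, and the invariant factors of ∂_2 are all 1, so H_1 ≅ 0.
  H_2: rank ker ∂_2 − rank ∂_3 = (8 − 7) − 0 = 1, and there is no ∂_3, so H_2 ≅ Z.

As a check, the Euler characteristic is 6 − 12 + 8 = 2, which agrees with 1 − 0 + 1 = 2.
(K is a triangulation of the 2-sphere S^2.)

H_0 ≅ Z,  H_1 = 0,  H_2 ≅ Z.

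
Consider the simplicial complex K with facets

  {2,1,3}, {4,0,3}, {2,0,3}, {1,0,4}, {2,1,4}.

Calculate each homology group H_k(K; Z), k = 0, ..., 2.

Order the vertices as 0 < 1 < 2 < 3 < 4. Listing each simplex with vertices in this order, K has dimension 2 with simplices:

  0-simplices (5): [0], [1], [2], [3], [4]
  1-simplices (10): [0,1], [0,2], [0,3], [0,4], [1,2], [1,3], [1,4], [2,3], [2,4], [3,4]
  2-simplices (5): [0,1,4], [0,2,3], [0,3,4], [1,2,3], [1,2,4]

Hence C_0 ≅ Z^5, C_1 ≅ Z^10, C_2 ≅ Z^5.

∂_1: C_1 → C_0 is given by ∂[p,q] = [q] − [p].
The resulting 5×10 matrix has rank 4, and its Smith normal form has invariant factors (1,1,1,1).

∂_2: C_2 → C_1 sends each 2-simplex [p,q,r] to [q,r] − [p,r] + [p,q]. For instance
  ∂[0,3,4] = [3,4] − [0,4] + [0,3],
  ∂[1,2,3] = [2,3] − [1,3] + [1,2].
As a 10×5 matrix over Z this has rank 5, with invariant factors (1,1,1,1,1).

Computing H_k = (kernel of ∂_k) / (image of ∂_{k+1}):

  H_0: rank C_0 − rank ∂_1 = 5 − 4 = 1, and the invariant factors of ∂_1 are all 1, so H_0 ≅ Z.
  H_1: rank ker ∂_1 − rank ∂_2 = (10 − 4) − 5 = 1, and the invariant factors of ∂_2 are all 1, so H_1 ≅ Z.
  H_2: rank ker ∂_2 − rank ∂_3 = (5 − 5) − 0 = 0, and there is no ∂_3, so H_2 ≅ 0.

As a check, the Euler characteristic is 5 − 10 + 5 = 0, which agrees with 1 − 1 + 0 = 0.

H_0 ≅ Z,  H_1 ≅ Z,  H_2 = 0.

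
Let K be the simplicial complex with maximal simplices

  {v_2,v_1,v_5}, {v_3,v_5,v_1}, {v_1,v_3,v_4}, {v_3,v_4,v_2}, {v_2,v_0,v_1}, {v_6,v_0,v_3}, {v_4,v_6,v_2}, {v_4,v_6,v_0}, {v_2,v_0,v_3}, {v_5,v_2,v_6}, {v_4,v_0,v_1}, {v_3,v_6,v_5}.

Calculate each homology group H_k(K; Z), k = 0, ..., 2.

Fix the vertex order v_0 < v_1 < v_2 < v_3 < v_4 < v_5 < v_6 and write every simplex with vertices in increasing order. Then dim K = 2 and the simplices of K are:

  0-simplices (7): [v_0], [v_1], [v_2], [v_3], [v_4], [v_5], [v_6]
  1-simplices (18): (18 of them)
  2-simplices (12): (12 of them)

giving chain groups C_0 ≅ Z^7, C_1 ≅ Z^18, C_2 ≅ Z^12.

The boundary map ∂_1: C_1 → C_0 sends each edge [p,q] (with p < q) to q − p.
The resulting 7×18 matrix has rank 6, and its Smith normal form has invariant factors (1,1,1,1,1,1).

∂_2: C_2 → C_1 acts by ∂[p,q,r] = [q,r] − [p,r] + [p,q]. For instance
  ∂[v_2,v_3,v_4] = [v_3,v_4] − [v_2,v_4] + [v_2,v_3],
  ∂[v_2,v_5,v_6] = [v_5,v_6] − [v_2,v_6] + [v_2,v_5].
The resulting 18×12 matrix has rank 12, and its Smith normal form has invariant factors (1,1,1,1,1,1,1,1,1,1,1,2).

Reading off H_k = ker ∂_k / im ∂_{k+1}:

  H_0: rank C_0 − rank ∂_1 = 7 − 6 = 1, and the invariant factors of ∂_1 are all 1, so H_0 ≅ Z.
  H_1: rank ker ∂_1 − rank ∂_2 = (18 − 6) − 12 = 0, and ∂_2 has invariant factor 2 > 1, so H_1 ≅ Z/2Z.
  H_2: rank ker ∂_2 − rank ∂_3 = (12 − 12) − 0 = 0, and there is no ∂_3, so H_2 ≅ 0.

(K is a triangulation of the real projective plane RP^2.)

H_0 ≅ Z,  H_1 ≅ Z/2Z,  H_2 = 0.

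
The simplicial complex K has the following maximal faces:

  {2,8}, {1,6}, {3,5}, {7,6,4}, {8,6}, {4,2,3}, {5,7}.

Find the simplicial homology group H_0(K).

H_0 ≅ Z.

Order the vertices as 1 < 2 < 3 < 4 < 5 < 6 < 7 < 8. Listing each simplex with vertices in this order, K has dimension 2 with simplices:

  0-simplices (8): [1], [2], [3], [4], [5], [6], [7], [8]
  1-simplices (11): [1,6], [2,3], [2,4], [2,8], [3,4], [3,5], [4,6], [4,7], [5,7], [6,7], [6,8]
  2-simplices (2): [2,3,4], [4,6,7]

giving chain groups C_0 ≅ Z^8, C_1 ≅ Z^11, C_2 ≅ Z^2.

∂_1: C_1 → C_0 sends each edge [p,q] (with p < q) to q − p.
The 8×11 boundary matrix has rank 7 and Smith normal form diag(1,1,1,1,1,1,1).

Boundary ∂_2: C_2 → C_1 sends each 2-simplex [p,q,r] to [q,r] − [p,r] + [p,q]. For instance
  ∂[2,3,4] = [3,4] − [2,4] + [2,3],
  ∂[4,6,7] = [6,7] − [4,7] + [4,6].
The resulting 11×2 matrix has rank 2, and its Smith normal form has invariant factors (1,1).

Now H_k = ker ∂_k / im ∂_{k+1}, so:

  H_0: rank C_0 − rank ∂_1 = 8 − 7 = 1, and the invariant factors of ∂_1 are all 1, so H_0 ≅ Z.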